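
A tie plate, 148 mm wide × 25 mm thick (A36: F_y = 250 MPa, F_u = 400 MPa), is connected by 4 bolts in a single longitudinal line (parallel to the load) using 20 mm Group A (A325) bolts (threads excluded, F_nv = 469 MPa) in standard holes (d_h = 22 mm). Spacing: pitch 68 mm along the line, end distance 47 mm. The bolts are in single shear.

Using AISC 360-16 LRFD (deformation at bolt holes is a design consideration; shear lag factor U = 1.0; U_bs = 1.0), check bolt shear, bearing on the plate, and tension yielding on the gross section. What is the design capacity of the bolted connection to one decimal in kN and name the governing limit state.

442.0 kN (bolt shear governs)

Bolt shear: A_b = π(20)²/4 = 314.16 mm². φR_n = 0.75 × 469 × 314.16 × 4 × 1 = 442.0 kN.
Bearing (25 mm plate, F_u = 400 MPa): end bolts L_c = 47 − 22/2 = 36, R_n = min(1.2×36×25×400, 2.4×20×25×400) = 432 kN/bolt; interior L_c = 68 − 22 = 46, R_n = 480 kN/bolt. φR_n = 0.75 × (1×432 + 3×480) = 1404.0 kN.
Tension yield (gross): A_g = 148×25 = 3700 mm². φR_n = 0.90 × 250 × 3700 = 832.5 kN.
Governing: min(442.0, 1404.0, 832.5) = 442.0 kN → bolt shear.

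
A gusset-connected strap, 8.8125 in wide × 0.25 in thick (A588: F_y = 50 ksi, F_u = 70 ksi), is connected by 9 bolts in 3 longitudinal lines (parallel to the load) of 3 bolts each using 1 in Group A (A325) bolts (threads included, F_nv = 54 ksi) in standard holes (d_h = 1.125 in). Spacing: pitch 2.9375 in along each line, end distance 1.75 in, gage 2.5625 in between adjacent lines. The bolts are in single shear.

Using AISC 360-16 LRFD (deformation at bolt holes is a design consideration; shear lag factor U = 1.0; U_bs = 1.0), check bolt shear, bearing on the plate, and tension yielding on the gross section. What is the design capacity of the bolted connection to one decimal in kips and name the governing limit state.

99.1 kips (gross-section yield governs)

Bolt shear: A_b = π(1)²/4 = 0.7854 in². φR_n = 0.75 × 54 × 0.7854 × 9 × 1 = 286.3 kips.
Bearing (0.25 in plate, F_u = 70 ksi): end bolts L_c = 1.75 − 1.125/2 = 1.1875, R_n = min(1.2×1.1875×0.25×70, 2.4×1×0.25×70) = 24.938 kips/bolt; interior L_c = 2.9375 − 1.125 = 1.8125, R_n = 38.063 kips/bolt. φR_n = 0.75 × (3×24.938 + 6×38.063) = 227.4 kips.
Tension yield (gross): A_g = 8.8125×0.25 = 2.2031 in². φR_n = 0.90 × 50 × 2.2031 = 99.1 kips.
Governing: min(286.3, 227.4, 99.1) = 99.1 kips → gross-section yield.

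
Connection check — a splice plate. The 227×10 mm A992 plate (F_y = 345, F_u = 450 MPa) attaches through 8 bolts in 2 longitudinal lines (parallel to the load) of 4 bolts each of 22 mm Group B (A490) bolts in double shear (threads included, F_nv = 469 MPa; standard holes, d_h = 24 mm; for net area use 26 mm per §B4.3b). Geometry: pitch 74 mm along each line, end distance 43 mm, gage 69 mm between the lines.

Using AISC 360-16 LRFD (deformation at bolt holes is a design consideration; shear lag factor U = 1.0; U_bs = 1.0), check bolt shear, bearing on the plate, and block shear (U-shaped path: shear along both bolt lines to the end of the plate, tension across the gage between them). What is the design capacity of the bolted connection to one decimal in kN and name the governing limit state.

849.8 kN (block shear governs)

Bolt shear: A_b = π(22)²/4 = 380.13 mm². φR_n = 0.75 × 469 × 380.13 × 8 × 2 = 2139.4 kN.
Bearing (10 mm plate, F_u = 450 MPa): end bolts L_c = 43 − 24/2 = 31, R_n = min(1.2×31×10×450, 2.4×22×10×450) = 167.4 kN/bolt; interior L_c = 74 − 24 = 50, R_n = 237.6 kN/bolt. φR_n = 0.75 × (2×167.4 + 6×237.6) = 1320.3 kN.
Block shear: shear path 2×[43+3×74] = 2×265 mm, A_gv = 5300, A_nv = 2×(265 − 3.5×26)×10 = 3480 mm²; tension across gage: (69 − 1×26)×10 = 430 mm². R_n = min(0.6×450×3480, 0.6×345×5300) + 1.0×450×430 = min(939.6, 1097.1) + 193.5 = 1133.1 kN. φR_n = 0.75 × 1133.1 = 849.8 kN.
Governing: min(2139.4, 1320.3, 849.8) = 849.8 kN → block shear.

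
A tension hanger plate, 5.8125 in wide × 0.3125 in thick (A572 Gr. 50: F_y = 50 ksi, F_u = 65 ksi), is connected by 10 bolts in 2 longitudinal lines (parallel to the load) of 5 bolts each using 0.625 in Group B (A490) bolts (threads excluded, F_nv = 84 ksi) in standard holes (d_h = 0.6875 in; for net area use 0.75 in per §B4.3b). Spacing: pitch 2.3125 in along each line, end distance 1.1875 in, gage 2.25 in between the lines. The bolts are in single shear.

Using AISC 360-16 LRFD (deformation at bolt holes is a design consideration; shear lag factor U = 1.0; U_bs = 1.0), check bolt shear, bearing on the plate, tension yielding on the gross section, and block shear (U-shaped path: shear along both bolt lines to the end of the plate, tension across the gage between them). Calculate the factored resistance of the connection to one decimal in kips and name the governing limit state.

81.7 kips (gross-section yield governs)

Bolt shear: A_b = π(0.625)²/4 = 0.3068 in². φR_n = 0.75 × 84 × 0.3068 × 10 × 1 = 193.3 kips.
Bearing (0.3125 in plate, F_u = 65 ksi): end bolts L_c = 1.1875 − 0.6875/2 = 0.84375, R_n = min(1.2×0.84375×0.3125×65, 2.4×0.625×0.3125×65) = 20.566 kips/bolt; interior L_c = 2.3125 − 0.6875 = 1.625, R_n = 30.469 kips/bolt. φR_n = 0.75 × (2×20.566 + 8×30.469) = 213.7 kips.
Tension yield (gross): A_g = 5.8125×0.3125 = 1.8164 in². φR_n = 0.90 × 50 × 1.8164 = 81.7 kips.
Block shear: shear path 2×[1.1875+4×2.3125] = 2×10.4375 in, A_gv = 6.5234, A_nv = 2×(10.4375 − 4.5×0.75)×0.3125 = 4.4141 in²; tension across gage: (2.25 − 1×0.75)×0.3125 = 0.46875 in². R_n = min(0.6×65×4.4141, 0.6×50×6.5234) + 1.0×65×0.46875 = min(172.15, 195.7) + 30.469 = 202.62 kips. φR_n = 0.75 × 202.62 = 152.0 kips.
Governing: min(193.3, 213.7, 81.7, 152.0) = 81.7 kips → gross-section yield.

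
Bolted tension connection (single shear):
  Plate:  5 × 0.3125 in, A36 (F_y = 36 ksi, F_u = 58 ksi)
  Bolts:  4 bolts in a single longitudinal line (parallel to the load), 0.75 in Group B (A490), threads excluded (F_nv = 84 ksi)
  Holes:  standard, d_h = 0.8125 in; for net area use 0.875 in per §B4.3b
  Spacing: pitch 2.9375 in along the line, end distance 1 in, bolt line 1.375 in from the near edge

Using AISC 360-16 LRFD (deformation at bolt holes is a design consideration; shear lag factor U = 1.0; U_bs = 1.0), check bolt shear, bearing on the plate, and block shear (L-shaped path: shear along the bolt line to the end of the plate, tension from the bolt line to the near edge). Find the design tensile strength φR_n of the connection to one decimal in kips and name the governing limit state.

Bolt shear: A_b = π(0.75)²/4 = 0.44179 in². φR_n = 0.75 × 84 × 0.44179 × 4 × 1 = 111.3 kips.
Bearing (0.3125 in plate, F_u = 58 ksi): end bolts L_c = 1 − 0.8125/2 = 0.59375, R_n = min(1.2×0.59375×0.3125×58, 2.4×0.75×0.3125×58) = 12.914 kips/bolt; interior L_c = 2.9375 − 0.8125 = 2.125, R_n = 32.625 kips/bolt. φR_n = 0.75 × (1×12.914 + 3×32.625) = 83.1 kips.
Block shear: shear path 1×[1+3×2.9375] = 1×9.8125 in, A_gv = 3.0664, A_nv = 1×(9.8125 − 3.5×0.875)×0.3125 = 2.1094 in²; tension to near edge: (1.375 − 0.5×0.875)×0.3125 = 0.29297 in². R_n = min(0.6×58×2.1094, 0.6×36×3.0664) + 1.0×58×0.29297 = min(73.407, 66.234) + 16.992 = 83.226 kips. φR_n = 0.75 × 83.226 = 62.4 kips.
Governing: min(111.3, 83.1, 62.4) = 62.4 kips → block shear.

62.4 kips (block shear governs)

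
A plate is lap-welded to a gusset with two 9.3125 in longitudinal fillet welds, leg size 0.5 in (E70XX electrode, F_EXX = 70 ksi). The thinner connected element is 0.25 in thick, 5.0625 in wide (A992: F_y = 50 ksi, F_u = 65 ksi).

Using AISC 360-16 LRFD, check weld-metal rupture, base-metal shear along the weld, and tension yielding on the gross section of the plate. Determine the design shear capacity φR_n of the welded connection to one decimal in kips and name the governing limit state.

57.0 kips (gross-section yield governs)

Weld metal: throat = 0.707×0.5 = 0.3535 in, L = 2×9.3125 = 18.625 in. φR_n = 0.75 × 0.6 × 70 × 0.3535 × 18.625 = 207.4 kips.
Base metal shear (0.25 in plate): yield φR_n = 1.0×0.6×50×0.25×18.625 = 139.7 kips; rupture φR_n = 0.75×0.6×65×0.25×18.625 = 136.2 kips; take 136.2 kips (rupture).
Tension yield (gross): A_g = 5.0625×0.25 = 1.2656 in². φR_n = 0.90 × 50 × 1.2656 = 57.0 kips.
Governing: min(207.4, 136.2, 57.0) = 57.0 kips → gross-section yield.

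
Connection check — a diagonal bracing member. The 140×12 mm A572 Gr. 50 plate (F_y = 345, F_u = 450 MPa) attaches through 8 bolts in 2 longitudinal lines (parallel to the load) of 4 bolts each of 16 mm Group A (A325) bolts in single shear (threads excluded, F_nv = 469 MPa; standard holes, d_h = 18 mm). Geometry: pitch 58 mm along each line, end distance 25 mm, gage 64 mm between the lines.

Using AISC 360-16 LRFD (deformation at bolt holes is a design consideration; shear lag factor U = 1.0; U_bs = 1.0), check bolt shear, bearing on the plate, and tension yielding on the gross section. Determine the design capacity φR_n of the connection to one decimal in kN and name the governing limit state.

Bolt shear: A_b = π(16)²/4 = 201.06 mm². φR_n = 0.75 × 469 × 201.06 × 8 × 1 = 565.8 kN.
Bearing (12 mm plate, F_u = 450 MPa): end bolts L_c = 25 − 18/2 = 16, R_n = min(1.2×16×12×450, 2.4×16×12×450) = 103.68 kN/bolt; interior L_c = 58 − 18 = 40, R_n = 207.36 kN/bolt. φR_n = 0.75 × (2×103.68 + 6×207.36) = 1088.6 kN.
Tension yield (gross): A_g = 140×12 = 1680 mm². φR_n = 0.90 × 345 × 1680 = 521.6 kN.
Governing: min(565.8, 1088.6, 521.6) = 521.6 kN → gross-section yield.

521.6 kN (gross-section yield governs)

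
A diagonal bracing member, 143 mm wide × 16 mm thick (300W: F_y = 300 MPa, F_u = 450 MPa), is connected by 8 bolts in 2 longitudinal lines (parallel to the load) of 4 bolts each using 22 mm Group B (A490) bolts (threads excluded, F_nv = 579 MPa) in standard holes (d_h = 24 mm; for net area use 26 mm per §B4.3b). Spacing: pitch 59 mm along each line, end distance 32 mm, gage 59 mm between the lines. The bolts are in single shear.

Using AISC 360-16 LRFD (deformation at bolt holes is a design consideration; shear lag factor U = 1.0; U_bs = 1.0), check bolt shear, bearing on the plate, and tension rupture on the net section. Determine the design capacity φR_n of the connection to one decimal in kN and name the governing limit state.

Bolt shear: A_b = π(22)²/4 = 380.13 mm². φR_n = 0.75 × 579 × 380.13 × 8 × 1 = 1320.6 kN.
Bearing (16 mm plate, F_u = 450 MPa): end bolts L_c = 32 − 24/2 = 20, R_n = min(1.2×20×16×450, 2.4×22×16×450) = 172.8 kN/bolt; interior L_c = 59 − 24 = 35, R_n = 302.4 kN/bolt. φR_n = 0.75 × (2×172.8 + 6×302.4) = 1620.0 kN.
Tension rupture (net): A_n = (143 − 2×26)×16 = 1456 mm² (U = 1.0, A_e = A_n). φR_n = 0.75 × 450 × 1456 = 491.4 kN.
Governing: min(1320.6, 1620.0, 491.4) = 491.4 kN → net-section rupture.

491.4 kN (net-section rupture governs)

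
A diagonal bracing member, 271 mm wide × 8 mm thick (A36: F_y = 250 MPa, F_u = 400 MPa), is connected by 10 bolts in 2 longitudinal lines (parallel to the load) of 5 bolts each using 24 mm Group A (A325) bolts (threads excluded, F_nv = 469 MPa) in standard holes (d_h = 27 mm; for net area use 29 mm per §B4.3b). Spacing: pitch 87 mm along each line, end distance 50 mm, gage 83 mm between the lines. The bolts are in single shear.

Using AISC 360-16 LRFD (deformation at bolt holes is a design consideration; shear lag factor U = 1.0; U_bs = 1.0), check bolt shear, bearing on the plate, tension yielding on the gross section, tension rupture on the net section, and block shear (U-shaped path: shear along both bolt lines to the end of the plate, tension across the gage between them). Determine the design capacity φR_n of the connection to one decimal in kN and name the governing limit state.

Bolt shear: A_b = π(24)²/4 = 452.39 mm². φR_n = 0.75 × 469 × 452.39 × 10 × 1 = 1591.3 kN.
Bearing (8 mm plate, F_u = 400 MPa): end bolts L_c = 50 − 27/2 = 36.5, R_n = min(1.2×36.5×8×400, 2.4×24×8×400) = 140.16 kN/bolt; interior L_c = 87 − 27 = 60, R_n = 184.32 kN/bolt. φR_n = 0.75 × (2×140.16 + 8×184.32) = 1316.2 kN.
Tension yield (gross): A_g = 271×8 = 2168 mm². φR_n = 0.90 × 250 × 2168 = 487.8 kN.
Tension rupture (net): A_n = (271 − 2×29)×8 = 1704 mm² (U = 1.0, A_e = A_n). φR_n = 0.75 × 400 × 1704 = 511.2 kN.
Block shear: shear path 2×[50+4×87] = 2×398 mm, A_gv = 6368, A_nv = 2×(398 − 4.5×29)×8 = 4280 mm²; tension across gage: (83 − 1×29)×8 = 432 mm². R_n = min(0.6×400×4280, 0.6×250×6368) + 1.0×400×432 = min(1027.2, 955.2) + 172.8 = 1128 kN. φR_n = 0.75 × 1128 = 846.0 kN.
Governing: min(1591.3, 1316.2, 487.8, 511.2, 846.0) = 487.8 kN → gross-section yield.

487.8 kN (gross-section yield governs)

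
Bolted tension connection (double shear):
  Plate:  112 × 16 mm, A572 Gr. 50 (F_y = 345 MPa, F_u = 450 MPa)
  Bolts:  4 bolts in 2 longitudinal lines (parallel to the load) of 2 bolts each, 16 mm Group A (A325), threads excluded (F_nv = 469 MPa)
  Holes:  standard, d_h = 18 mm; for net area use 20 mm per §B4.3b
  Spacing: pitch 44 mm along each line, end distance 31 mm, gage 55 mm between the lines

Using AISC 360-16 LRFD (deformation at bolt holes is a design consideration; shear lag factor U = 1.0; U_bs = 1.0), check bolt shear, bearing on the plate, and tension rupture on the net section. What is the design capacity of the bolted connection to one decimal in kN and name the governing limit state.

388.8 kN (net-section rupture governs)

Bolt shear: A_b = π(16)²/4 = 201.06 mm². φR_n = 0.75 × 469 × 201.06 × 4 × 2 = 565.8 kN.
Bearing (16 mm plate, F_u = 450 MPa): end bolts L_c = 31 − 18/2 = 22, R_n = min(1.2×22×16×450, 2.4×16×16×450) = 190.08 kN/bolt; interior L_c = 44 − 18 = 26, R_n = 224.64 kN/bolt. φR_n = 0.75 × (2×190.08 + 2×224.64) = 622.1 kN.
Tension rupture (net): A_n = (112 − 2×20)×16 = 1152 mm² (U = 1.0, A_e = A_n). φR_n = 0.75 × 450 × 1152 = 388.8 kN.
Governing: min(565.8, 622.1, 388.8) = 388.8 kN → net-section rupture.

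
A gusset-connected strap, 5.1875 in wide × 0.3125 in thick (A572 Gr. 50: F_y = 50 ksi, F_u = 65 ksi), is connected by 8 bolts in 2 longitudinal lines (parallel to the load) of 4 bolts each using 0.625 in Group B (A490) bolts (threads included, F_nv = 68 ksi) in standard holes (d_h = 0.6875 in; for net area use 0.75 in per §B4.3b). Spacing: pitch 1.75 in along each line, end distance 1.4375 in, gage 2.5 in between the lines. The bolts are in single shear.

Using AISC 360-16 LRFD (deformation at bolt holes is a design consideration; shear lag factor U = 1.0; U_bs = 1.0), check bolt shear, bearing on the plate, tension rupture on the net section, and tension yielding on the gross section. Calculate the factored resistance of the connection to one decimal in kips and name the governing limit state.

56.2 kips (net-section rupture governs)

Bolt shear: A_b = π(0.625)²/4 = 0.3068 in². φR_n = 0.75 × 68 × 0.3068 × 8 × 1 = 125.2 kips.
Bearing (0.3125 in plate, F_u = 65 ksi): end bolts L_c = 1.4375 − 0.6875/2 = 1.09375, R_n = min(1.2×1.09375×0.3125×65, 2.4×0.625×0.3125×65) = 26.66 kips/bolt; interior L_c = 1.75 − 0.6875 = 1.0625, R_n = 25.898 kips/bolt. φR_n = 0.75 × (2×26.66 + 6×25.898) = 156.5 kips.
Tension rupture (net): A_n = (5.1875 − 2×0.75)×0.3125 = 1.1523 in² (U = 1.0, A_e = A_n). φR_n = 0.75 × 65 × 1.1523 = 56.2 kips.
Tension yield (gross): A_g = 5.1875×0.3125 = 1.6211 in². φR_n = 0.90 × 50 × 1.6211 = 72.9 kips.
Governing: min(125.2, 156.5, 56.2, 72.9) = 56.2 kips → net-section rupture.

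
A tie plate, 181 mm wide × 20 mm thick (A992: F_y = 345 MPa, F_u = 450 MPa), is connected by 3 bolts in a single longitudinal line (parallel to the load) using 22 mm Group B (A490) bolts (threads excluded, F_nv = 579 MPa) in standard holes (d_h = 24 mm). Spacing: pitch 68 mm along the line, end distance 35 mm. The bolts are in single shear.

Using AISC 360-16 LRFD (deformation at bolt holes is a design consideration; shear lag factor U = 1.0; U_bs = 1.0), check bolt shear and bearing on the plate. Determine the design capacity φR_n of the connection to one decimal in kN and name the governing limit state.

Bolt shear: A_b = π(22)²/4 = 380.13 mm². φR_n = 0.75 × 579 × 380.13 × 3 × 1 = 495.2 kN.
Bearing (20 mm plate, F_u = 450 MPa): end bolts L_c = 35 − 24/2 = 23, R_n = min(1.2×23×20×450, 2.4×22×20×450) = 248.4 kN/bolt; interior L_c = 68 − 24 = 44, R_n = 475.2 kN/bolt. φR_n = 0.75 × (1×248.4 + 2×475.2) = 899.1 kN.
Governing: min(495.2, 899.1) = 495.2 kN → bolt shear.

495.2 kN (bolt shear governs)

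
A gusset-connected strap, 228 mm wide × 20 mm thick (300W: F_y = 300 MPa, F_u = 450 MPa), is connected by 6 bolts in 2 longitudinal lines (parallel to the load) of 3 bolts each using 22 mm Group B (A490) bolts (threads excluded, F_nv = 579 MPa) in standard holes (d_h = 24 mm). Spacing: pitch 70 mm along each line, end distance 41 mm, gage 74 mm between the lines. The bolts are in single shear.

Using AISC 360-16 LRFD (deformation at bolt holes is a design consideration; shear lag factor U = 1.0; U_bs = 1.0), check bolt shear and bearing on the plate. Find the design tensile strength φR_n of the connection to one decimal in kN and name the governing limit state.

Bolt shear: A_b = π(22)²/4 = 380.13 mm². φR_n = 0.75 × 579 × 380.13 × 6 × 1 = 990.4 kN.
Bearing (20 mm plate, F_u = 450 MPa): end bolts L_c = 41 − 24/2 = 29, R_n = min(1.2×29×20×450, 2.4×22×20×450) = 313.2 kN/bolt; interior L_c = 70 − 24 = 46, R_n = 475.2 kN/bolt. φR_n = 0.75 × (2×313.2 + 4×475.2) = 1895.4 kN.
Governing: min(990.4, 1895.4) = 990.4 kN → bolt shear.

990.4 kN (bolt shear governs)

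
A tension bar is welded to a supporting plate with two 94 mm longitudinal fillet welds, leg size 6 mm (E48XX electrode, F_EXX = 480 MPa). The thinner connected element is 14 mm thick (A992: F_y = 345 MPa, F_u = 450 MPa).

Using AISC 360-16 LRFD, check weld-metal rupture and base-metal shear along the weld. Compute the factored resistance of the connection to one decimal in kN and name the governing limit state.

172.3 kN (weld metal governs)

Weld metal: throat = 0.707×6 = 4.242 mm, L = 2×94 = 188 mm. φR_n = 0.75 × 0.6 × 480 × 4.242 × 188 = 172.3 kN.
Base metal shear (14 mm plate): yield φR_n = 1.0×0.6×345×14×188 = 544.8 kN; rupture φR_n = 0.75×0.6×450×14×188 = 533.0 kN; take 533.0 kN (rupture).
Governing: min(172.3, 533.0) = 172.3 kN → weld metal.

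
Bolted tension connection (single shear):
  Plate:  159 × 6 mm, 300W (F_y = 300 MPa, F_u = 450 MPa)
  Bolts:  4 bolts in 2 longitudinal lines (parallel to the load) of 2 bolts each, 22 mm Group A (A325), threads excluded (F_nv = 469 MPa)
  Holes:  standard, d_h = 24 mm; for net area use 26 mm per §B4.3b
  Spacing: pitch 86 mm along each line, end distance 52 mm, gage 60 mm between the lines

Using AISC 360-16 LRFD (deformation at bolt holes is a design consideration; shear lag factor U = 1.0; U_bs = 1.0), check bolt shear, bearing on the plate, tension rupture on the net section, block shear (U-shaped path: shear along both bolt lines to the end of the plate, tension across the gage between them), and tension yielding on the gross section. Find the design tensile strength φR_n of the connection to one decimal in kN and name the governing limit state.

Bolt shear: A_b = π(22)²/4 = 380.13 mm². φR_n = 0.75 × 469 × 380.13 × 4 × 1 = 534.8 kN.
Bearing (6 mm plate, F_u = 450 MPa): end bolts L_c = 52 − 24/2 = 40, R_n = min(1.2×40×6×450, 2.4×22×6×450) = 129.6 kN/bolt; interior L_c = 86 − 24 = 62, R_n = 142.56 kN/bolt. φR_n = 0.75 × (2×129.6 + 2×142.56) = 408.2 kN.
Tension rupture (net): A_n = (159 − 2×26)×6 = 642 mm² (U = 1.0, A_e = A_n). φR_n = 0.75 × 450 × 642 = 216.7 kN.
Block shear: shear path 2×[52+1×86] = 2×138 mm, A_gv = 1656, A_nv = 2×(138 − 1.5×26)×6 = 1188 mm²; tension across gage: (60 − 1×26)×6 = 204 mm². R_n = min(0.6×450×1188, 0.6×300×1656) + 1.0×450×204 = min(320.76, 298.08) + 91.8 = 389.88 kN. φR_n = 0.75 × 389.88 = 292.4 kN.
Tension yield (gross): A_g = 159×6 = 954 mm². φR_n = 0.90 × 300 × 954 = 257.6 kN.
Governing: min(534.8, 408.2, 216.7, 292.4, 257.6) = 216.7 kN → net-section rupture.

216.7 kN (net-section rupture governs)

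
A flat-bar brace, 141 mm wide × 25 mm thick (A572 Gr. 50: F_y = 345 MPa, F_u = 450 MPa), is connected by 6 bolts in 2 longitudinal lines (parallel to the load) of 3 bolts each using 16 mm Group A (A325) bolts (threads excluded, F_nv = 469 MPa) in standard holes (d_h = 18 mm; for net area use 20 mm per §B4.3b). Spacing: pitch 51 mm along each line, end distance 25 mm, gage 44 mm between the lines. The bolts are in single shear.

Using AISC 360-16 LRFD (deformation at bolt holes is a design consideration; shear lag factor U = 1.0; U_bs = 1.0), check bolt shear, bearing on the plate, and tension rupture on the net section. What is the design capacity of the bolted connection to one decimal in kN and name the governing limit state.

424.3 kN (bolt shear governs)

Bolt shear: A_b = π(16)²/4 = 201.06 mm². φR_n = 0.75 × 469 × 201.06 × 6 × 1 = 424.3 kN.
Bearing (25 mm plate, F_u = 450 MPa): end bolts L_c = 25 − 18/2 = 16, R_n = min(1.2×16×25×450, 2.4×16×25×450) = 216 kN/bolt; interior L_c = 51 − 18 = 33, R_n = 432 kN/bolt. φR_n = 0.75 × (2×216 + 4×432) = 1620.0 kN.
Tension rupture (net): A_n = (141 − 2×20)×25 = 2525 mm² (U = 1.0, A_e = A_n). φR_n = 0.75 × 450 × 2525 = 852.2 kN.
Governing: min(424.3, 1620.0, 852.2) = 424.3 kN → bolt shear.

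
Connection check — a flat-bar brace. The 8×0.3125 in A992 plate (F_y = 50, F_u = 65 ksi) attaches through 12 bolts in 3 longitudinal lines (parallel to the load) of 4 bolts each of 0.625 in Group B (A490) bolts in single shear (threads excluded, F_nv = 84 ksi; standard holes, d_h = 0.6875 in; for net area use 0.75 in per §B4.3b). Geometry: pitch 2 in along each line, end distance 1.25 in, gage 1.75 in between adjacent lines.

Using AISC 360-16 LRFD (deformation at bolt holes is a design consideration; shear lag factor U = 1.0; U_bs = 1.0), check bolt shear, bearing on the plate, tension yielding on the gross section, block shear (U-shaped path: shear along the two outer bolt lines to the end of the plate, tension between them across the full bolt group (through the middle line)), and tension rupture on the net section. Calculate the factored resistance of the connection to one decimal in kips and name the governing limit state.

87.6 kips (net-section rupture governs)

Bolt shear: A_b = π(0.625)²/4 = 0.3068 in². φR_n = 0.75 × 84 × 0.3068 × 12 × 1 = 231.9 kips.
Bearing (0.3125 in plate, F_u = 65 ksi): end bolts L_c = 1.25 − 0.6875/2 = 0.90625, R_n = min(1.2×0.90625×0.3125×65, 2.4×0.625×0.3125×65) = 22.09 kips/bolt; interior L_c = 2 − 0.6875 = 1.3125, R_n = 30.469 kips/bolt. φR_n = 0.75 × (3×22.09 + 9×30.469) = 255.4 kips.
Tension yield (gross): A_g = 8×0.3125 = 2.5 in². φR_n = 0.90 × 50 × 2.5 = 112.5 kips.
Block shear: shear path 2×[1.25+3×2] = 2×7.25 in, A_gv = 4.5313, A_nv = 2×(7.25 − 3.5×0.75)×0.3125 = 2.8906 in²; tension across gage: (3.5 − 2×0.75)×0.3125 = 0.625 in². R_n = min(0.6×65×2.8906, 0.6×50×4.5313) + 1.0×65×0.625 = min(112.73, 135.94) + 40.625 = 153.36 kips. φR_n = 0.75 × 153.36 = 115.0 kips.
Tension rupture (net): A_n = (8 − 3×0.75)×0.3125 = 1.7969 in² (U = 1.0, A_e = A_n). φR_n = 0.75 × 65 × 1.7969 = 87.6 kips.
Governing: min(231.9, 255.4, 112.5, 115.0, 87.6) = 87.6 kips → net-section rupture.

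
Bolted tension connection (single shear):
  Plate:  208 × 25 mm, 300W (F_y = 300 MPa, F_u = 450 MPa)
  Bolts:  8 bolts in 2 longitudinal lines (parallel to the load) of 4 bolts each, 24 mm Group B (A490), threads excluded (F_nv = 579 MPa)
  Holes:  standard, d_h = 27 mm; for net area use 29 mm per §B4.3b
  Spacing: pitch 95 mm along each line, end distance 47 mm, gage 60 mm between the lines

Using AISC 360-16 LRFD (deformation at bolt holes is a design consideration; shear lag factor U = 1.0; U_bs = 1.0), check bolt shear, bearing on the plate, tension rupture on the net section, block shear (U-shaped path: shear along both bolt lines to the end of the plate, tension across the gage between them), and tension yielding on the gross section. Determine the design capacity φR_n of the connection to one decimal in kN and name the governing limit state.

1265.6 kN (net-section rupture governs)

Bolt shear: A_b = π(24)²/4 = 452.39 mm². φR_n = 0.75 × 579 × 452.39 × 8 × 1 = 1571.6 kN.
Bearing (25 mm plate, F_u = 450 MPa): end bolts L_c = 47 − 27/2 = 33.5, R_n = min(1.2×33.5×25×450, 2.4×24×25×450) = 452.25 kN/bolt; interior L_c = 95 − 27 = 68, R_n = 648 kN/bolt. φR_n = 0.75 × (2×452.25 + 6×648) = 3594.4 kN.
Tension rupture (net): A_n = (208 − 2×29)×25 = 3750 mm² (U = 1.0, A_e = A_n). φR_n = 0.75 × 450 × 3750 = 1265.6 kN.
Block shear: shear path 2×[47+3×95] = 2×332 mm, A_gv = 16600, A_nv = 2×(332 − 3.5×29)×25 = 11525 mm²; tension across gage: (60 − 1×29)×25 = 775 mm². R_n = min(0.6×450×11525, 0.6×300×16600) + 1.0×450×775 = min(3111.8, 2988) + 348.75 = 3336.8 kN. φR_n = 0.75 × 3336.8 = 2502.6 kN.
Tension yield (gross): A_g = 208×25 = 5200 mm². φR_n = 0.90 × 300 × 5200 = 1404.0 kN.
Governing: min(1571.6, 3594.4, 1265.6, 2502.6, 1404.0) = 1265.6 kN → net-section rupture.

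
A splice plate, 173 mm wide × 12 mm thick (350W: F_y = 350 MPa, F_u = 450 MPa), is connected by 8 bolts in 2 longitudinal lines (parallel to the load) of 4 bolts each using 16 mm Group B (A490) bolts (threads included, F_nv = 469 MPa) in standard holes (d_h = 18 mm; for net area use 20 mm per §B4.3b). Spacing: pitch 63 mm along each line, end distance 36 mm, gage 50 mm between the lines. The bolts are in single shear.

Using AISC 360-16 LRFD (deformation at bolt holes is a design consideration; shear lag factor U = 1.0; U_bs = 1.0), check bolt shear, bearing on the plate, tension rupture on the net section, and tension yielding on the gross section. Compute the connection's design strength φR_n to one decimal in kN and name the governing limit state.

538.7 kN (net-section rupture governs)

Bolt shear: A_b = π(16)²/4 = 201.06 mm². φR_n = 0.75 × 469 × 201.06 × 8 × 1 = 565.8 kN.
Bearing (12 mm plate, F_u = 450 MPa): end bolts L_c = 36 − 18/2 = 27, R_n = min(1.2×27×12×450, 2.4×16×12×450) = 174.96 kN/bolt; interior L_c = 63 − 18 = 45, R_n = 207.36 kN/bolt. φR_n = 0.75 × (2×174.96 + 6×207.36) = 1195.6 kN.
Tension rupture (net): A_n = (173 − 2×20)×12 = 1596 mm² (U = 1.0, A_e = A_n). φR_n = 0.75 × 450 × 1596 = 538.7 kN.
Tension yield (gross): A_g = 173×12 = 2076 mm². φR_n = 0.90 × 350 × 2076 = 653.9 kN.
Governing: min(565.8, 1195.6, 538.7, 653.9) = 538.7 kN → net-section rupture.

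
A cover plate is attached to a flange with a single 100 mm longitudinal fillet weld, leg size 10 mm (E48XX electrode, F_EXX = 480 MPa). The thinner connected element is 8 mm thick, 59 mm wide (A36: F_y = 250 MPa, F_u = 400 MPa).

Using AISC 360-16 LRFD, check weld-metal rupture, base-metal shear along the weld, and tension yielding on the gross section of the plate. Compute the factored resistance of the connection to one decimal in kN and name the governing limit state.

106.2 kN (gross-section yield governs)

Weld metal: throat = 0.707×10 = 7.07 mm, L = 100 mm. φR_n = 0.75 × 0.6 × 480 × 7.07 × 100 = 152.7 kN.
Base metal shear (8 mm plate): yield φR_n = 1.0×0.6×250×8×100 = 120.0 kN; rupture φR_n = 0.75×0.6×400×8×100 = 144.0 kN; take 120.0 kN (yield).
Tension yield (gross): A_g = 59×8 = 472 mm². φR_n = 0.90 × 250 × 472 = 106.2 kN.
Governing: min(152.7, 120.0, 106.2) = 106.2 kN → gross-section yield.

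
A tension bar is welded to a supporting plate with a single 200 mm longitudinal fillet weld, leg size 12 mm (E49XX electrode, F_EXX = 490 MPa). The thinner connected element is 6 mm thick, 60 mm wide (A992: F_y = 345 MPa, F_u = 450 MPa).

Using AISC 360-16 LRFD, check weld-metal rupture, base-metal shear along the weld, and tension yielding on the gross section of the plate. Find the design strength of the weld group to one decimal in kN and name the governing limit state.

111.8 kN (gross-section yield governs)

Weld metal: throat = 0.707×12 = 8.484 mm, L = 200 mm. φR_n = 0.75 × 0.6 × 490 × 8.484 × 200 = 374.1 kN.
Base metal shear (6 mm plate): yield φR_n = 1.0×0.6×345×6×200 = 248.4 kN; rupture φR_n = 0.75×0.6×450×6×200 = 243.0 kN; take 243.0 kN (rupture).
Tension yield (gross): A_g = 60×6 = 360 mm². φR_n = 0.90 × 345 × 360 = 111.8 kN.
Governing: min(374.1, 243.0, 111.8) = 111.8 kN → gross-section yield.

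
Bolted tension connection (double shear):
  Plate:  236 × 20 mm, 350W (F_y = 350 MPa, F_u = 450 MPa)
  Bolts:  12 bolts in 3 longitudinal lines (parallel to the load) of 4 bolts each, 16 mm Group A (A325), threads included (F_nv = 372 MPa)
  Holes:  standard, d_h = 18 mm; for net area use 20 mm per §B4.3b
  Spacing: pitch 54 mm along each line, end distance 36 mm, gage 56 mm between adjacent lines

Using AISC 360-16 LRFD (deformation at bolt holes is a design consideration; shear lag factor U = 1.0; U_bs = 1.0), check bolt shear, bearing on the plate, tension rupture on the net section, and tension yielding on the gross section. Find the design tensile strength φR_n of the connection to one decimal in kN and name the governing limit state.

Bolt shear: A_b = π(16)²/4 = 201.06 mm². φR_n = 0.75 × 372 × 201.06 × 12 × 2 = 1346.3 kN.
Bearing (20 mm plate, F_u = 450 MPa): end bolts L_c = 36 − 18/2 = 27, R_n = min(1.2×27×20×450, 2.4×16×20×450) = 291.6 kN/bolt; interior L_c = 54 − 18 = 36, R_n = 345.6 kN/bolt. φR_n = 0.75 × (3×291.6 + 9×345.6) = 2988.9 kN.
Tension rupture (net): A_n = (236 − 3×20)×20 = 3520 mm² (U = 1.0, A_e = A_n). φR_n = 0.75 × 450 × 3520 = 1188.0 kN.
Tension yield (gross): A_g = 236×20 = 4720 mm². φR_n = 0.90 × 350 × 4720 = 1486.8 kN.
Governing: min(1346.3, 2988.9, 1188.0, 1486.8) = 1188.0 kN → net-section rupture.

1188.0 kN (net-section rupture governs)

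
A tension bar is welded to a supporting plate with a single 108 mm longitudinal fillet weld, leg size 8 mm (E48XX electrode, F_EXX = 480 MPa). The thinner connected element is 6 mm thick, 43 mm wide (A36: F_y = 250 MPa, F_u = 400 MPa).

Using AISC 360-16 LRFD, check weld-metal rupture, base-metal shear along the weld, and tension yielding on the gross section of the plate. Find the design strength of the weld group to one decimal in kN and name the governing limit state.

Weld metal: throat = 0.707×8 = 5.656 mm, L = 108 mm. φR_n = 0.75 × 0.6 × 480 × 5.656 × 108 = 131.9 kN.
Base metal shear (6 mm plate): yield φR_n = 1.0×0.6×250×6×108 = 97.2 kN; rupture φR_n = 0.75×0.6×400×6×108 = 116.6 kN; take 97.2 kN (yield).
Tension yield (gross): A_g = 43×6 = 258 mm². φR_n = 0.90 × 250 × 258 = 58.1 kN.
Governing: min(131.9, 97.2, 58.1) = 58.1 kN → gross-section yield.

58.1 kN (gross-section yield governs)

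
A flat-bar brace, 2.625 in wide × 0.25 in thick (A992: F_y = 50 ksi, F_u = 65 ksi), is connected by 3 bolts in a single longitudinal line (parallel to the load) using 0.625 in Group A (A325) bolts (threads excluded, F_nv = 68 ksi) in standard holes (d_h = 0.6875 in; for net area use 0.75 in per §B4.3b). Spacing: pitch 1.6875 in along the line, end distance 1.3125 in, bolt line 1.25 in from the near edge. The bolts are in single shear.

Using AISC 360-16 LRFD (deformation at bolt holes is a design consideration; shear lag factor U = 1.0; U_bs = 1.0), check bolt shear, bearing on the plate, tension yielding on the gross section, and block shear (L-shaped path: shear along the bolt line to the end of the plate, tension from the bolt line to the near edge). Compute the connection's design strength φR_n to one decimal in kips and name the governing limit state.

29.5 kips (gross-section yield governs)

Bolt shear: A_b = π(0.625)²/4 = 0.3068 in². φR_n = 0.75 × 68 × 0.3068 × 3 × 1 = 46.9 kips.
Bearing (0.25 in plate, F_u = 65 ksi): end bolts L_c = 1.3125 − 0.6875/2 = 0.96875, R_n = min(1.2×0.96875×0.25×65, 2.4×0.625×0.25×65) = 18.891 kips/bolt; interior L_c = 1.6875 − 0.6875 = 1, R_n = 19.5 kips/bolt. φR_n = 0.75 × (1×18.891 + 2×19.5) = 43.4 kips.
Tension yield (gross): A_g = 2.625×0.25 = 0.65625 in². φR_n = 0.90 × 50 × 0.65625 = 29.5 kips.
Block shear: shear path 1×[1.3125+2×1.6875] = 1×4.6875 in, A_gv = 1.1719, A_nv = 1×(4.6875 − 2.5×0.75)×0.25 = 0.70313 in²; tension to near edge: (1.25 − 0.5×0.75)×0.25 = 0.21875 in². R_n = min(0.6×65×0.70313, 0.6×50×1.1719) + 1.0×65×0.21875 = min(27.422, 35.157) + 14.219 = 41.641 kips. φR_n = 0.75 × 41.641 = 31.2 kips.
Governing: min(46.9, 43.4, 29.5, 31.2) = 29.5 kips → gross-section yield.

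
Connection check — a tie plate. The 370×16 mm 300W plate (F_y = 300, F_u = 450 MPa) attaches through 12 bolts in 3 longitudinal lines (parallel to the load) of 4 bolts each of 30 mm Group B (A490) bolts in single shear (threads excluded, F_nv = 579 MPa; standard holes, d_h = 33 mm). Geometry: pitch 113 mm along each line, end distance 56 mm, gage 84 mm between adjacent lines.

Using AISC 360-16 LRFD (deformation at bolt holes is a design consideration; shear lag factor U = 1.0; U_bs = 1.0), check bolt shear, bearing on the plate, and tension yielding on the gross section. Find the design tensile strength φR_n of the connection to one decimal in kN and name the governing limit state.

1598.4 kN (gross-section yield governs)

Bolt shear: A_b = π(30)²/4 = 706.86 mm². φR_n = 0.75 × 579 × 706.86 × 12 × 1 = 3683.4 kN.
Bearing (16 mm plate, F_u = 450 MPa): end bolts L_c = 56 − 33/2 = 39.5, R_n = min(1.2×39.5×16×450, 2.4×30×16×450) = 341.28 kN/bolt; interior L_c = 113 − 33 = 80, R_n = 518.4 kN/bolt. φR_n = 0.75 × (3×341.28 + 9×518.4) = 4267.1 kN.
Tension yield (gross): A_g = 370×16 = 5920 mm². φR_n = 0.90 × 300 × 5920 = 1598.4 kN.
Governing: min(3683.4, 4267.1, 1598.4) = 1598.4 kN → gross-section yield.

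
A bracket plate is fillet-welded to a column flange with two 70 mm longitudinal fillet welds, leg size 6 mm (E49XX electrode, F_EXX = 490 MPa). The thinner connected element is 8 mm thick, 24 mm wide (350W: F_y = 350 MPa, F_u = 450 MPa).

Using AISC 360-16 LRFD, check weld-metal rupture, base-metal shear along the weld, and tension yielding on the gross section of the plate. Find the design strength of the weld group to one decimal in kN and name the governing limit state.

60.5 kN (gross-section yield governs)

Weld metal: throat = 0.707×6 = 4.242 mm, L = 2×70 = 140 mm. φR_n = 0.75 × 0.6 × 490 × 4.242 × 140 = 131.0 kN.
Base metal shear (8 mm plate): yield φR_n = 1.0×0.6×350×8×140 = 235.2 kN; rupture φR_n = 0.75×0.6×450×8×140 = 226.8 kN; take 226.8 kN (rupture).
Tension yield (gross): A_g = 24×8 = 192 mm². φR_n = 0.90 × 350 × 192 = 60.5 kN.
Governing: min(131.0, 226.8, 60.5) = 60.5 kN → gross-section yield.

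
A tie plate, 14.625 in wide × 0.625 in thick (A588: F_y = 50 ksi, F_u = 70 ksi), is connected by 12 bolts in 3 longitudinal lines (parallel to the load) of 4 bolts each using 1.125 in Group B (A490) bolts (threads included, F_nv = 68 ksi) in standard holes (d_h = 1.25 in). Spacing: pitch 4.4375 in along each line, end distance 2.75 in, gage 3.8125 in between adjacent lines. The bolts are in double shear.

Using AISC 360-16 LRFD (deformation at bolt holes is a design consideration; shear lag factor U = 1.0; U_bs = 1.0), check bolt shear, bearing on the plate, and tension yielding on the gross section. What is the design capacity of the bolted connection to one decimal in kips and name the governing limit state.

411.3 kips (gross-section yield governs)

Bolt shear: A_b = π(1.125)²/4 = 0.99402 in². φR_n = 0.75 × 68 × 0.99402 × 12 × 2 = 1216.7 kips.
Bearing (0.625 in plate, F_u = 70 ksi): end bolts L_c = 2.75 − 1.25/2 = 2.125, R_n = min(1.2×2.125×0.625×70, 2.4×1.125×0.625×70) = 111.56 kips/bolt; interior L_c = 4.4375 − 1.25 = 3.1875, R_n = 118.13 kips/bolt. φR_n = 0.75 × (3×111.56 + 9×118.13) = 1048.4 kips.
Tension yield (gross): A_g = 14.625×0.625 = 9.1406 in². φR_n = 0.90 × 50 × 9.1406 = 411.3 kips.
Governing: min(1216.7, 1048.4, 411.3) = 411.3 kips → gross-section yield.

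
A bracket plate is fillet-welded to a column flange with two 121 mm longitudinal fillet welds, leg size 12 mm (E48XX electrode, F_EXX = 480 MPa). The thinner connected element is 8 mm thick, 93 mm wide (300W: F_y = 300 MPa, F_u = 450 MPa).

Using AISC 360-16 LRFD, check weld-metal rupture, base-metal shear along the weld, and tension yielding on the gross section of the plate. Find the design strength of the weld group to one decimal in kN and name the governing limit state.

Weld metal: throat = 0.707×12 = 8.484 mm, L = 2×121 = 242 mm. φR_n = 0.75 × 0.6 × 480 × 8.484 × 242 = 443.5 kN.
Base metal shear (8 mm plate): yield φR_n = 1.0×0.6×300×8×242 = 348.5 kN; rupture φR_n = 0.75×0.6×450×8×242 = 392.0 kN; take 348.5 kN (yield).
Tension yield (gross): A_g = 93×8 = 744 mm². φR_n = 0.90 × 300 × 744 = 200.9 kN.
Governing: min(443.5, 348.5, 200.9) = 200.9 kN → gross-section yield.

200.9 kN (gross-section yield governs)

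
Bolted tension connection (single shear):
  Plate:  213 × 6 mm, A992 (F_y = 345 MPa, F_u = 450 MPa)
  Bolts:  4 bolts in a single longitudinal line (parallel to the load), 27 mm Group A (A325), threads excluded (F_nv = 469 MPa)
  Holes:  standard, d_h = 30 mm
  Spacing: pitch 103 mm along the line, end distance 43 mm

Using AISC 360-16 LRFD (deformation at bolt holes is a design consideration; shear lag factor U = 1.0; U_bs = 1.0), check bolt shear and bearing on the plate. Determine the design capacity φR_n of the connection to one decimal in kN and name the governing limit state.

461.7 kN (bearing governs)

Bolt shear: A_b = π(27)²/4 = 572.56 mm². φR_n = 0.75 × 469 × 572.56 × 4 × 1 = 805.6 kN.
Bearing (6 mm plate, F_u = 450 MPa): end bolts L_c = 43 − 30/2 = 28, R_n = min(1.2×28×6×450, 2.4×27×6×450) = 90.72 kN/bolt; interior L_c = 103 − 30 = 73, R_n = 174.96 kN/bolt. φR_n = 0.75 × (1×90.72 + 3×174.96) = 461.7 kN.
Governing: min(805.6, 461.7) = 461.7 kN → bearing.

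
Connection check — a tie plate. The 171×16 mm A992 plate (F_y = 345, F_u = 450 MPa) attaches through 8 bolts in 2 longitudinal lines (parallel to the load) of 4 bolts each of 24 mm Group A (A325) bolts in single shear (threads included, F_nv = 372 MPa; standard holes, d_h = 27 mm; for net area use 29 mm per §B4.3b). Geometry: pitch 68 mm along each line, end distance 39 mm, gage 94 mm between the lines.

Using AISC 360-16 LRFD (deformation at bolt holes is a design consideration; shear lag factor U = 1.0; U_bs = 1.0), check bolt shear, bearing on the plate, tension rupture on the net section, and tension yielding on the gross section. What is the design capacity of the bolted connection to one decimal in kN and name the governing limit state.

610.2 kN (net-section rupture governs)

Bolt shear: A_b = π(24)²/4 = 452.39 mm². φR_n = 0.75 × 372 × 452.39 × 8 × 1 = 1009.7 kN.
Bearing (16 mm plate, F_u = 450 MPa): end bolts L_c = 39 − 27/2 = 25.5, R_n = min(1.2×25.5×16×450, 2.4×24×16×450) = 220.32 kN/bolt; interior L_c = 68 − 27 = 41, R_n = 354.24 kN/bolt. φR_n = 0.75 × (2×220.32 + 6×354.24) = 1924.6 kN.
Tension rupture (net): A_n = (171 − 2×29)×16 = 1808 mm² (U = 1.0, A_e = A_n). φR_n = 0.75 × 450 × 1808 = 610.2 kN.
Tension yield (gross): A_g = 171×16 = 2736 mm². φR_n = 0.90 × 345 × 2736 = 849.5 kN.
Governing: min(1009.7, 1924.6, 610.2, 849.5) = 610.2 kN → net-section rupture.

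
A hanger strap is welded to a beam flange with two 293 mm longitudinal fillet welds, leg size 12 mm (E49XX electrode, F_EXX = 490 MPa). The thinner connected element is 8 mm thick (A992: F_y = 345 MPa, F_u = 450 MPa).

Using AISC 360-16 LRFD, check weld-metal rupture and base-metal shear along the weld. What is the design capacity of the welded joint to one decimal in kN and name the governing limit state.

Weld metal: throat = 0.707×12 = 8.484 mm, L = 2×293 = 586 mm. φR_n = 0.75 × 0.6 × 490 × 8.484 × 586 = 1096.2 kN.
Base metal shear (8 mm plate): yield φR_n = 1.0×0.6×345×8×586 = 970.4 kN; rupture φR_n = 0.75×0.6×450×8×586 = 949.3 kN; take 949.3 kN (rupture).
Governing: min(1096.2, 949.3) = 949.3 kN → base-metal shear.

949.3 kN (base-metal shear governs)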